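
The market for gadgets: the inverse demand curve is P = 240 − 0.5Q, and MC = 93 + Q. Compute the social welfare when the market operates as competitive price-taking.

TS = 7203

Competitive equilibrium sets price equal to marginal cost: 240 − 0.5Q = 93 + Q, so Q = 98 and P = 191.
CS = ½·(240 − 191)·98 = 2401; PS = (191·98 − 93·98 − ½·1·98²) = 4802; TS = 7203.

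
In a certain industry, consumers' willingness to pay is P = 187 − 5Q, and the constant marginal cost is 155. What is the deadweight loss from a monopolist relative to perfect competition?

Perfect competition: P = MC = 155, so 187 − 5Q = 155 and Q = 6.4.
Monopoly sets MR = MC: 187 − 10Q = 155 ⇒ Q = 3.2, P = 187 − 5·3.2 = 171.
DWL is the triangle between Q = 3.2 and Q = 6.4: ½·(6.4 − 3.2)·(171 − 155) = 25.6.

DWL = 25.6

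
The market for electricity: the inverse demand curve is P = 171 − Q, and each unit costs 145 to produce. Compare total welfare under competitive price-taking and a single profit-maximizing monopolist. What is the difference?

Under competition P = MC = 145, so Q = (171 − 145)/1 = 26.
CS = ½·(171 − 145)·26 = 338; PS = (145 − 145)·26 = 0; TS = 338.
A monopolist chooses Q where MR = MC. MR = 171 − 2Q; setting this equal to 145 gives Q = 13 and P = 158.
CS = ½·(171 − 158)·13 = 84.5; PS = (158 − 145)·13 = 169; TS = 253.5.
Change in total welfare: 253.5 − 338 = −84.5.

TS falls by 84.5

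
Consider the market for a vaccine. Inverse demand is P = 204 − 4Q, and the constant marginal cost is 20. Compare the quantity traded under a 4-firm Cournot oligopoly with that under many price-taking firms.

Cournot: Q = 36.8; Competition: Q = 46

Cournot with 4 identical firms: the symmetric best-response condition is 204 − 20q = 20. Each firm produces q = 9.2, total output Q = 36.8, price P = 56.8.
Under competition P = MC = 20, so Q = (204 − 20)/4 = 46.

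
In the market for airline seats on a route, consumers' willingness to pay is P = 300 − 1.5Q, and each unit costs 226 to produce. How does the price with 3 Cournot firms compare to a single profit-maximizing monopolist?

Cournot: P = 244.5; Monopoly: P = 263

In a 3-firm Cournot equilibrium, symmetry and the first-order condition give q = (300 − 226)/(6) = 37/3. So Q = 37 and P = 244.5.
Monopoly sets MR = MC: 300 − 3Q = 226 ⇒ Q = 74/3, P = 300 − 1.5·74/3 = 263.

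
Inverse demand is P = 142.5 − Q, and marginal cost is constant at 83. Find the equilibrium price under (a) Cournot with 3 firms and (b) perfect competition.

Cournot with 3 identical firms: the symmetric best-response condition is 142.5 − 4q = 83. Each firm produces q = 14.875, total output Q = 44.625, price P = 97.875.
Perfect competition: P = MC = 83, so 142.5 − Q = 83 and Q = 59.5.

Cournot: P = 97.875; Competition: P = 83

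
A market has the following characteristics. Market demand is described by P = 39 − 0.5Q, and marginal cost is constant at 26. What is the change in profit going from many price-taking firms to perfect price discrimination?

Profit rises by 169

Perfect competition: P = MC = 26, so 39 − 0.5Q = 26 and Q = 26.
Profit = (26 − 26)·26 = 0.
Under first-degree price discrimination the firm charges each unit its demand price and produces up to where P = MC, i.e. Q = 26. Consumer surplus is zero; producer surplus equals total surplus.
PS equals the full surplus area, 169. Profit = 169 = 169.
Change in profit: 169 − 0 = 169.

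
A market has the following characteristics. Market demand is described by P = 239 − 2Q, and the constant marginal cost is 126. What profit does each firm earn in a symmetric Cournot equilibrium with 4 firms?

Cournot with 4 identical firms: the symmetric best-response condition is 239 − 10q = 126. Each firm produces q = 11.3, total output Q = 45.2, price P = 148.6.
Each firm's profit = (148.6 − 126)·11.3 = 255.38.

π_i = 255.38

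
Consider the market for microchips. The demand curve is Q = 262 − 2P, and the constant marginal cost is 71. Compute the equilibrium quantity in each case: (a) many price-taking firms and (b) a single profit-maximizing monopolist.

Competition: Q = 120; Monopoly: Q = 60

Inverting demand: P = 131 − 0.5Q.
Competitive firms price at marginal cost: P = 71, giving Q = 120.
The monopolist equates marginal revenue to marginal cost: 131 − Q = 71, so Q = 60. From demand, P = 101.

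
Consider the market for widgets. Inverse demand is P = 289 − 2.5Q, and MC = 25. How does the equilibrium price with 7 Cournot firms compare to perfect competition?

Cournot: P = 58; Competition: P = 25

With 7 symmetric Cournot firms, each firm's FOC gives 289 − 20q = 25, so q = 13.2, Q = 7·13.2 = 92.4, and P = 58.
Under competition P = MC = 25, so Q = (289 − 25)/2.5 = 105.6.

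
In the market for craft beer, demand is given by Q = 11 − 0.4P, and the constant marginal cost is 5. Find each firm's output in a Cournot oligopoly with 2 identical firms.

q_i = 3

Inverting demand: P = 27.5 − 2.5Q.
In a 2-firm Cournot equilibrium, symmetry and the first-order condition give q = (27.5 − 5)/(7.5) = 3. So Q = 6 and P = 12.5.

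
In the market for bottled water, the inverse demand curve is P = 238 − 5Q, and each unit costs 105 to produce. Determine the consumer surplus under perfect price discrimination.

Under first-degree price discrimination the firm charges each unit its demand price and produces up to where P = MC, i.e. Q = 26.6. Consumer surplus is zero; producer surplus equals total surplus.
CS = 0.

CS = 0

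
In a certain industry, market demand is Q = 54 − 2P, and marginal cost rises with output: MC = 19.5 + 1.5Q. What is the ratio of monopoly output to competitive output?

Inverting demand: P = 27 − 0.5Q.
Monopoly sets MR = MC: 27 − Q = 19.5 + 1.5Q ⇒ Q = 3, P = 27 − 0.5·3 = 25.5.
Under competition P = MC: 27 − 0.5Q = 19.5 + 1.5Q ⇒ Q = 3.75, P = 25.125.
Ratio Q_m/Q_c = 3/3.75 = 0.8.

Q_m/Q_c = 0.8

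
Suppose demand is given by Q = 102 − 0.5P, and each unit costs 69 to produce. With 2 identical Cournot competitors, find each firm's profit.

Inverting demand: P = 204 − 2Q.
Cournot with 2 identical firms: the symmetric best-response condition is 204 − 6q = 69. Each firm produces q = 22.5, total output Q = 45, price P = 114.
Each firm's profit = (114 − 69)·22.5 = 1012.5.

π_i = 1012.5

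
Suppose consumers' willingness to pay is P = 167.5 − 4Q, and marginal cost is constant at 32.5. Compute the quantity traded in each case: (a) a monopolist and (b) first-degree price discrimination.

A monopolist chooses Q where MR = MC. MR = 167.5 − 8Q; setting this equal to 32.5 gives Q = 16.875 and P = 100.
With perfect price discrimination, output is the efficient level Q = 33.75 (where demand meets MC), but every buyer pays their willingness to pay: CS = 0 and PS = total surplus.

Monopoly: Q = 16.875; Perfect PD: Q = 33.75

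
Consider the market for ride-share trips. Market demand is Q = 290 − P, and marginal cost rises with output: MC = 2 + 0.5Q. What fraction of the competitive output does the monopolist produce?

Q_m/Q_c = 0.6

Inverting demand: P = 290 − Q.
Monopoly sets MR = MC: 290 − 2Q = 2 + 0.5Q ⇒ Q = 115.2, P = 290 − 115.2 = 174.8.
Under competition P = MC: 290 − Q = 2 + 0.5Q ⇒ Q = 192, P = 98.
Ratio Q_m/Q_c = 115.2/192 = 0.6.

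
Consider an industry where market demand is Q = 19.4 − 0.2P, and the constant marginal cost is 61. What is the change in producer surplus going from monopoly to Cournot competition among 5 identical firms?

Inverting demand: P = 97 − 5Q.
A monopolist chooses Q where MR = MC. MR = 97 − 10Q; setting this equal to 61 gives Q = 3.6 and P = 79.
PS = (79 − 61)·3.6 = 64.8.
In a 5-firm Cournot equilibrium, symmetry and the first-order condition give q = (97 − 61)/(30) = 1.2. So Q = 6 and P = 67.
PS = (67 − 61)·6 = 36.
Change in producer surplus: 36 − 64.8 = −28.8.

PS falls by 28.8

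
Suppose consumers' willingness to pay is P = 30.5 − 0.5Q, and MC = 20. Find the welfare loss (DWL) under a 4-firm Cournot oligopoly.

DWL = 4.41

Under competition P = MC = 20, so Q = (30.5 − 20)/0.5 = 21.
In a 4-firm Cournot equilibrium, symmetry and the first-order condition give q = (30.5 − 20)/(2.5) = 4.2. So Q = 16.8 and P = 22.1.
DWL is the triangle between Q = 16.8 and Q = 21: ½·(21 − 16.8)·(22.1 − 20) = 4.41.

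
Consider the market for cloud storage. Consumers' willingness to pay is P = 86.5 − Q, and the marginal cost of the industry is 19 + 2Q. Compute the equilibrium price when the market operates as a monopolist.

The monopolist equates marginal revenue to marginal cost: 86.5 − 2Q = 19 + 2Q, so Q = 16.875. From demand, P = 69.625.

P = 69.625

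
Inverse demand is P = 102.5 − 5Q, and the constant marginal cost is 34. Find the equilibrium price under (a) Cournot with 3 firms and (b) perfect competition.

Cournot: P = 51.125; Competition: P = 34

Cournot with 3 identical firms: the symmetric best-response condition is 102.5 − 20q = 34. Each firm produces q = 3.425, total output Q = 10.275, price P = 51.125.
Under competition P = MC = 34, so Q = (102.5 − 34)/5 = 13.7.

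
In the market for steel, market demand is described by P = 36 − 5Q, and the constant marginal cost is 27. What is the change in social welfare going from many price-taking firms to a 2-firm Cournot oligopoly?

Perfect competition: P = MC = 27, so 36 − 5Q = 27 and Q = 1.8.
CS = ½·(36 − 27)·1.8 = 8.1; PS = (27 − 27)·1.8 = 0; TS = 8.1.
With 2 symmetric Cournot firms, each firm's FOC gives 36 − 15q = 27, so q = 0.6, Q = 2·0.6 = 1.2, and P = 30.
CS = ½·(36 − 30)·1.2 = 3.6; PS = (30 − 27)·1.2 = 3.6; TS = 7.2.
Change in social welfare: 7.2 − 8.1 = −0.9.

Social welfare falls by 0.9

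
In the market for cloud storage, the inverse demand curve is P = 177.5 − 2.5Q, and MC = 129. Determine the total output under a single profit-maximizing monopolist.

Q = 9.7

A monopolist chooses Q where MR = MC. MR = 177.5 − 5Q; setting this equal to 129 gives Q = 9.7 and P = 153.25.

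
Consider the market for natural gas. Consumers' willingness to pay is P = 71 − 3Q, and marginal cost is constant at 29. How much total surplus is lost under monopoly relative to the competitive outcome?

Under competition P = MC = 29, so Q = (71 − 29)/3 = 14.
A monopolist chooses Q where MR = MC. MR = 71 − 6Q; setting this equal to 29 gives Q = 7 and P = 50.
DWL is the triangle between Q = 7 and Q = 14: ½·(14 − 7)·(50 − 29) = 73.5.

DWL = 73.5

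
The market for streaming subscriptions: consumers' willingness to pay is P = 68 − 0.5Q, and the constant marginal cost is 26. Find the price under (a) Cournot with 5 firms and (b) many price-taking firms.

Cournot: P = 33; Competition: P = 26

Cournot with 5 identical firms: the symmetric best-response condition is 68 − 3q = 26. Each firm produces q = 14, total output Q = 70, price P = 33.
Competitive firms price at marginal cost: P = 26, giving Q = 84.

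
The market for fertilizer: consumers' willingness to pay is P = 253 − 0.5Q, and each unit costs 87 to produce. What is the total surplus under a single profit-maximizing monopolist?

TS = 20667

Monopoly sets MR = MC: 253 − Q = 87 ⇒ Q = 166, P = 253 − 0.5·166 = 170.
CS = ½·(253 − 170)·166 = 6889; PS = (170 − 87)·166 = 13778; TS = 20667.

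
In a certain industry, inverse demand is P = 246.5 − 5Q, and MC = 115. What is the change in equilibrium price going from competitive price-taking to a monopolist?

P rises by 65.75

Competitive firms price at marginal cost: P = 115, giving Q = 26.3.
The monopolist equates marginal revenue to marginal cost: 246.5 − 10Q = 115, so Q = 13.15. From demand, P = 180.75.
Change in equilibrium price: 180.75 − 115 = 65.75.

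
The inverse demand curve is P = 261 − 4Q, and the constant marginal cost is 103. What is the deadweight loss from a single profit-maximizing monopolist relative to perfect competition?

DWL = 780.125

Competitive firms price at marginal cost: P = 103, giving Q = 39.5.
A monopolist chooses Q where MR = MC. MR = 261 − 8Q; setting this equal to 103 gives Q = 19.75 and P = 182.
DWL is the triangle between Q = 19.75 and Q = 39.5: ½·(39.5 − 19.75)·(182 − 103) = 780.125.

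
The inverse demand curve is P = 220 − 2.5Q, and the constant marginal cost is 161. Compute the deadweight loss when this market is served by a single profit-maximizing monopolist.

DWL = 174.05

Perfect competition: P = MC = 161, so 220 − 2.5Q = 161 and Q = 23.6.
The monopolist equates marginal revenue to marginal cost: 220 − 5Q = 161, so Q = 11.8. From demand, P = 190.5.
DWL is the triangle between Q = 11.8 and Q = 23.6: ½·(23.6 − 11.8)·(190.5 − 161) = 174.05.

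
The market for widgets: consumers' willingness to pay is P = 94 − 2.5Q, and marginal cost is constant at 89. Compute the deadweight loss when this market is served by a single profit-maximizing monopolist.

Competitive firms price at marginal cost: P = 89, giving Q = 2.
A monopolist chooses Q where MR = MC. MR = 94 − 5Q; setting this equal to 89 gives Q = 1 and P = 91.5.
DWL is the triangle between Q = 1 and Q = 2: ½·(2 − 1)·(91.5 − 89) = 1.25.

DWL = 1.25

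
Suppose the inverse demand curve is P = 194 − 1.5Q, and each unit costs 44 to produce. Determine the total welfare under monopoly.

TS = 5625

Monopoly sets MR = MC: 194 − 3Q = 44 ⇒ Q = 50, P = 194 − 1.5·50 = 119.
CS = ½·(194 − 119)·50 = 1875; PS = (119 − 44)·50 = 3750; TS = 5625.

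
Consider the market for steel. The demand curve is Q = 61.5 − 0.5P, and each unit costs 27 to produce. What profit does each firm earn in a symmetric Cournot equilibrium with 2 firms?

Inverting demand: P = 123 − 2Q.
In a 2-firm Cournot equilibrium, symmetry and the first-order condition give q = (123 − 27)/(6) = 16. So Q = 32 and P = 59.
Each firm's profit = (59 − 27)·16 = 512.

π_i = 512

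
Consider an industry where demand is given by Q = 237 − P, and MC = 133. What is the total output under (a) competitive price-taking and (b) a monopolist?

Inverting demand: P = 237 − Q.
Perfect competition: P = MC = 133, so 237 − Q = 133 and Q = 104.
A monopolist chooses Q where MR = MC. MR = 237 − 2Q; setting this equal to 133 gives Q = 52 and P = 185.

Competition: Q = 104; Monopoly: Q = 52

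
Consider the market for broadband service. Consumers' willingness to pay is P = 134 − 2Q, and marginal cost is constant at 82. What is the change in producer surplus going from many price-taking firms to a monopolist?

Under competition P = MC = 82, so Q = (134 − 82)/2 = 26.
PS = (82 − 82)·26 = 0.
The monopolist equates marginal revenue to marginal cost: 134 − 4Q = 82, so Q = 13. From demand, P = 108.
PS = (108 − 82)·13 = 338.
Change in producer surplus: 338 − 0 = 338.

PS rises by 338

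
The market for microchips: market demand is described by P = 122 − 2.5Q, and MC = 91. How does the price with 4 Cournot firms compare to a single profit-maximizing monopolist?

Cournot with 4 identical firms: the symmetric best-response condition is 122 − 12.5q = 91. Each firm produces q = 2.48, total output Q = 9.92, price P = 97.2.
Monopoly sets MR = MC: 122 − 5Q = 91 ⇒ Q = 6.2, P = 122 − 2.5·6.2 = 106.5.

Cournot: P = 97.2; Monopoly: P = 106.5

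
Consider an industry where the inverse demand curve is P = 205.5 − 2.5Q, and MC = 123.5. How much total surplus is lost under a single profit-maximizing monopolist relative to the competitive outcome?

Competitive firms price at marginal cost: P = 123.5, giving Q = 32.8.
The monopolist equates marginal revenue to marginal cost: 205.5 − 5Q = 123.5, so Q = 16.4. From demand, P = 164.5.
DWL is the triangle between Q = 16.4 and Q = 32.8: ½·(32.8 − 16.4)·(164.5 − 123.5) = 336.2.

DWL = 336.2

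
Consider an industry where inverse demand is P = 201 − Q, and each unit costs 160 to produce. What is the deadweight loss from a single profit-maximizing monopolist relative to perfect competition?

Under competition P = MC = 160, so Q = (201 − 160)/1 = 41.
A monopolist chooses Q where MR = MC. MR = 201 − 2Q; setting this equal to 160 gives Q = 20.5 and P = 180.5.
DWL is the triangle between Q = 20.5 and Q = 41: ½·(41 − 20.5)·(180.5 − 160) = 210.125.

DWL = 210.125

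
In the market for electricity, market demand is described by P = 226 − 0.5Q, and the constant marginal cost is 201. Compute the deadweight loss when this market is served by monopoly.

DWL = 156.25

Under competition P = MC = 201, so Q = (226 − 201)/0.5 = 50.
The monopolist equates marginal revenue to marginal cost: 226 − Q = 201, so Q = 25. From demand, P = 213.5.
DWL is the triangle between Q = 25 and Q = 50: ½·(50 − 25)·(213.5 − 201) = 156.25.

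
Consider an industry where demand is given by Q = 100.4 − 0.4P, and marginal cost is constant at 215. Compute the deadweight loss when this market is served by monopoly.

Inverting demand: P = 251 − 2.5Q.
Perfect competition: P = MC = 215, so 251 − 2.5Q = 215 and Q = 14.4.
The monopolist equates marginal revenue to marginal cost: 251 − 5Q = 215, so Q = 7.2. From demand, P = 233.
DWL is the triangle between Q = 7.2 and Q = 14.4: ½·(14.4 − 7.2)·(233 − 215) = 64.8.

DWL = 64.8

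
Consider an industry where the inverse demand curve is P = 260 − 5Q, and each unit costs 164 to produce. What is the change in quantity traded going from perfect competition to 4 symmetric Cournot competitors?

Competitive firms price at marginal cost: P = 164, giving Q = 19.2.
Cournot with 4 identical firms: the symmetric best-response condition is 260 − 25q = 164. Each firm produces q = 3.84, total output Q = 15.36, price P = 183.2.
Change in quantity traded: 15.36 − 19.2 = −3.84.

Quantity traded falls by 3.84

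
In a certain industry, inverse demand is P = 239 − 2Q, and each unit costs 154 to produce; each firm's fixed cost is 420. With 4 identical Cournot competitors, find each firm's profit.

In a 4-firm Cournot equilibrium, symmetry and the first-order condition give q = (239 − 154)/(10) = 8.5. So Q = 34 and P = 171.
Each firm's profit = (171 − 154)·8.5 − 420 = −275.5.

π_i = −275.5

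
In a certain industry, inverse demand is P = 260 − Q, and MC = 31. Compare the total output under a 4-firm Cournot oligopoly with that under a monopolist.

Cournot: Q = 183.2; Monopoly: Q = 114.5

Cournot with 4 identical firms: the symmetric best-response condition is 260 − 5q = 31. Each firm produces q = 45.8, total output Q = 183.2, price P = 76.8.
A monopolist chooses Q where MR = MC. MR = 260 − 2Q; setting this equal to 31 gives Q = 114.5 and P = 145.5.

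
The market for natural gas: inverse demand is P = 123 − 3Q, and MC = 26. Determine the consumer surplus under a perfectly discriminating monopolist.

With perfect price discrimination, output is the efficient level Q = 97/3 (where demand meets MC), but every buyer pays their willingness to pay: CS = 0 and PS = total surplus.
CS = 0.

CS = 0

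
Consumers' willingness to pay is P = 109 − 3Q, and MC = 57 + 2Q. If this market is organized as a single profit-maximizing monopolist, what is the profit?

Profit = 169

A monopolist chooses Q where MR = MC. MR = 109 − 6Q; setting this equal to 57 + 2Q gives Q = 6.5 and P = 89.5.
Profit = 89.5·6.5 − (57·6.5 + ½·2·6.5²) = 169.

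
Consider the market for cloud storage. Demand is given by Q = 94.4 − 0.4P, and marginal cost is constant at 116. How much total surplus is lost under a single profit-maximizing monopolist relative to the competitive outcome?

Inverting demand: P = 236 − 2.5Q.
Perfect competition: P = MC = 116, so 236 − 2.5Q = 116 and Q = 48.
Monopoly sets MR = MC: 236 − 5Q = 116 ⇒ Q = 24, P = 236 − 2.5·24 = 176.
DWL is the triangle between Q = 24 and Q = 48: ½·(48 − 24)·(176 − 116) = 720.

DWL = 720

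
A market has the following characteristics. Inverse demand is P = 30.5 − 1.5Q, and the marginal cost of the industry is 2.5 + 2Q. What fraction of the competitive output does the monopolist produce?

The monopolist equates marginal revenue to marginal cost: 30.5 − 3Q = 2.5 + 2Q, so Q = 5.6. From demand, P = 22.1.
Under competition P = MC: 30.5 − 1.5Q = 2.5 + 2Q ⇒ Q = 8, P = 18.5.
Ratio Q_m/Q_c = 5.6/8 = 0.7.

Q_m/Q_c = 0.7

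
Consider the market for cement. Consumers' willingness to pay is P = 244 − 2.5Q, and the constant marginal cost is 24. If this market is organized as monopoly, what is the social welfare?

TS = 7260

A monopolist chooses Q where MR = MC. MR = 244 − 5Q; setting this equal to 24 gives Q = 44 and P = 134.
CS = ½·(244 − 134)·44 = 2420; PS = (134 − 24)·44 = 4840; TS = 7260.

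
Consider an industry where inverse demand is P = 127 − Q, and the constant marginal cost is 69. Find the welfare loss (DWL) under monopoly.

Perfect competition: P = MC = 69, so 127 − Q = 69 and Q = 58.
Monopoly sets MR = MC: 127 − 2Q = 69 ⇒ Q = 29, P = 127 − 29 = 98.
DWL is the triangle between Q = 29 and Q = 58: ½·(58 − 29)·(98 − 69) = 420.5.

DWL = 420.5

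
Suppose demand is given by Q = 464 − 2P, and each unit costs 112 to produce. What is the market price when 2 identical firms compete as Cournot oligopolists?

Inverting demand: P = 232 − 0.5Q.
Cournot with 2 identical firms: the symmetric best-response condition is 232 − 1.5q = 112. Each firm produces q = 80, total output Q = 160, price P = 152.

P = 152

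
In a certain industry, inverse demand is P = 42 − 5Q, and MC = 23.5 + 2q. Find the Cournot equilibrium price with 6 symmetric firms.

P = 27

Cournot with 6 identical firms: the symmetric best-response condition is 42 − 35q = 23.5 + 2q. Each firm produces q = 0.5, total output Q = 3, price P = 27.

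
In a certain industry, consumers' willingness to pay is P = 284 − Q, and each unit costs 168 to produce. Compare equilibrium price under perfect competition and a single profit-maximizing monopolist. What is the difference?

Under competition P = MC = 168, so Q = (284 − 168)/1 = 116.
A monopolist chooses Q where MR = MC. MR = 284 − 2Q; setting this equal to 168 gives Q = 58 and P = 226.
Change in equilibrium price: 226 − 168 = 58.

P rises by 58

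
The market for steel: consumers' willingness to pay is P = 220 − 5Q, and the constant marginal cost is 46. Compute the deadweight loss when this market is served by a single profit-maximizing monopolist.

DWL = 756.9

Competitive firms price at marginal cost: P = 46, giving Q = 34.8.
Monopoly sets MR = MC: 220 − 10Q = 46 ⇒ Q = 17.4, P = 220 − 5·17.4 = 133.
DWL is the triangle between Q = 17.4 and Q = 34.8: ½·(34.8 − 17.4)·(133 − 46) = 756.9.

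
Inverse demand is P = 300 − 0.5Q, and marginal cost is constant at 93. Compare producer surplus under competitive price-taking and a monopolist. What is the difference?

Producer surplus rises by 21424.5

Under competition P = MC = 93, so Q = (300 − 93)/0.5 = 414.
PS = (93 − 93)·414 = 0.
Monopoly sets MR = MC: 300 − Q = 93 ⇒ Q = 207, P = 300 − 0.5·207 = 196.5.
PS = (196.5 − 93)·207 = 21424.5.
Change in producer surplus: 21424.5 − 0 = 21424.5.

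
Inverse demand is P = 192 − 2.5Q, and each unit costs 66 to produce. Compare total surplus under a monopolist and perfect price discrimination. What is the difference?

Total surplus rises by 793.8

Monopoly sets MR = MC: 192 − 5Q = 66 ⇒ Q = 25.2, P = 192 − 2.5·25.2 = 129.
CS = ½·(192 − 129)·25.2 = 793.8; PS = (129 − 66)·25.2 = 1587.6; TS = 2381.4.
Under first-degree price discrimination the firm charges each unit its demand price and produces up to where P = MC, i.e. Q = 50.4. Consumer surplus is zero; producer surplus equals total surplus.
TS = 3175.2 (equal to competitive TS).
Change in total surplus: 3175.2 − 2381.4 = 793.8.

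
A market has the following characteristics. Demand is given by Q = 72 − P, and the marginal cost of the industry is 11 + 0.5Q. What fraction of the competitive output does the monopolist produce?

Inverting demand: P = 72 − Q.
A monopolist chooses Q where MR = MC. MR = 72 − 2Q; setting this equal to 11 + 0.5Q gives Q = 24.4 and P = 47.6.
Competitive equilibrium sets price equal to marginal cost: 72 − Q = 11 + 0.5Q, so Q = 122/3 and P = 94/3.
Ratio Q_m/Q_c = 24.4/(122/3) = 0.6.

Q_m/Q_c = 0.6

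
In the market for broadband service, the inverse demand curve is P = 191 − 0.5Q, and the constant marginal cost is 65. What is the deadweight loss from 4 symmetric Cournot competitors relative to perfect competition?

DWL = 635.04

Perfect competition: P = MC = 65, so 191 − 0.5Q = 65 and Q = 252.
Cournot with 4 identical firms: the symmetric best-response condition is 191 − 2.5q = 65. Each firm produces q = 50.4, total output Q = 201.6, price P = 90.2.
DWL is the triangle between Q = 201.6 and Q = 252: ½·(252 − 201.6)·(90.2 − 65) = 635.04.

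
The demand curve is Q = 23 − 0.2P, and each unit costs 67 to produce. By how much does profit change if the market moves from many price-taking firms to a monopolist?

π rises by 115.2

Inverting demand: P = 115 − 5Q.
Perfect competition: P = MC = 67, so 115 − 5Q = 67 and Q = 9.6.
Profit = (67 − 67)·9.6 = 0.
Monopoly sets MR = MC: 115 − 10Q = 67 ⇒ Q = 4.8, P = 115 − 5·4.8 = 91.
Profit = (91 − 67)·4.8 = 115.2.
Change in profit: 115.2 − 0 = 115.2.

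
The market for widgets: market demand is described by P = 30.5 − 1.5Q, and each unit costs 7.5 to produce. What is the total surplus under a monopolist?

TS = 132.25

The monopolist equates marginal revenue to marginal cost: 30.5 − 3Q = 7.5, so Q = 23/3. From demand, P = 19.
CS = ½·(30.5 − 19)·23/3 = 529/12; PS = (19 − 7.5)·23/3 = 529/6; TS = 132.25.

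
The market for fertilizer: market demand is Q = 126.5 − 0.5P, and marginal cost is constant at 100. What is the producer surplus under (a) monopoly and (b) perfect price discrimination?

Inverting demand: P = 253 − 2Q.
Monopoly sets MR = MC: 253 − 4Q = 100 ⇒ Q = 38.25, P = 253 − 2·38.25 = 176.5.
PS = (176.5 − 100)·38.25 = 2926.125.
Under first-degree price discrimination the firm charges each unit its demand price and produces up to where P = MC, i.e. Q = 76.5. Consumer surplus is zero; producer surplus equals total surplus.
PS = ½·(253 − 100)·76.5 = 5852.25.

Monopoly: PS = 2926.125; Perfect PD: PS = 5852.25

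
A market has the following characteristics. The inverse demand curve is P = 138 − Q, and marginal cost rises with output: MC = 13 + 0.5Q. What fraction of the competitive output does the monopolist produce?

A monopolist chooses Q where MR = MC. MR = 138 − 2Q; setting this equal to 13 + 0.5Q gives Q = 50 and P = 88.
Under competition P = MC: 138 − Q = 13 + 0.5Q ⇒ Q = 250/3, P = 164/3.
Ratio Q_m/Q_c = 50/(250/3) = 0.6.

Q_m/Q_c = 0.6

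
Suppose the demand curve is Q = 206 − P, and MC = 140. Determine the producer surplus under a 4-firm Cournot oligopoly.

PS = 696.96

Inverting demand: P = 206 − Q.
With 4 symmetric Cournot firms, each firm's FOC gives 206 − 5q = 140, so q = 13.2, Q = 4·13.2 = 52.8, and P = 153.2.
PS = (153.2 − 140)·52.8 = 696.96.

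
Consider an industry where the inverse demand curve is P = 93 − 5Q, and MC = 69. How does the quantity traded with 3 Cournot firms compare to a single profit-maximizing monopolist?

Cournot: Q = 3.6; Monopoly: Q = 2.4

Cournot with 3 identical firms: the symmetric best-response condition is 93 − 20q = 69. Each firm produces q = 1.2, total output Q = 3.6, price P = 75.
Monopoly sets MR = MC: 93 − 10Q = 69 ⇒ Q = 2.4, P = 93 − 5·2.4 = 81.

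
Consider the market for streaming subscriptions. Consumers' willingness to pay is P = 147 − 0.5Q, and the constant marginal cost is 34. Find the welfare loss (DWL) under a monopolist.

Under competition P = MC = 34, so Q = (147 − 34)/0.5 = 226.
Monopoly sets MR = MC: 147 − Q = 34 ⇒ Q = 113, P = 147 − 0.5·113 = 90.5.
DWL is the triangle between Q = 113 and Q = 226: ½·(226 − 113)·(90.5 − 34) = 3192.25.

DWL = 3192.25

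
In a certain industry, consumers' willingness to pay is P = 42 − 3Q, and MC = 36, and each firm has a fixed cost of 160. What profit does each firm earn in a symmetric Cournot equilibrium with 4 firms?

π_i = −159.52

With 4 symmetric Cournot firms, each firm's FOC gives 42 − 15q = 36, so q = 0.4, Q = 4·0.4 = 1.6, and P = 37.2.
Each firm's profit = (37.2 − 36)·0.4 − 160 = −159.52.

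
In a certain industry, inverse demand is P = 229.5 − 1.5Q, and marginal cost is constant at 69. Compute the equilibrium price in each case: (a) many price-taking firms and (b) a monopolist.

Under competition P = MC = 69, so Q = (229.5 − 69)/1.5 = 107.
A monopolist chooses Q where MR = MC. MR = 229.5 − 3Q; setting this equal to 69 gives Q = 53.5 and P = 149.25.

Competition: P = 69; Monopoly: P = 149.25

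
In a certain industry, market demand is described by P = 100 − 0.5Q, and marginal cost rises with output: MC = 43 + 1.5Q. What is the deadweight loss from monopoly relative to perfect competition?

DWL = 32.49

Competitive equilibrium sets price equal to marginal cost: 100 − 0.5Q = 43 + 1.5Q, so Q = 28.5 and P = 85.75.
Monopoly sets MR = MC: 100 − Q = 43 + 1.5Q ⇒ Q = 22.8, P = 100 − 0.5·22.8 = 88.6.
CS = ½·(100 − 85.75)·28.5 = 3249/16; PS = (85.75·28.5 − 43·28.5 − ½·1.5·28.5²) = 9747/16; TS = 812.25.
CS = ½·(100 − 88.6)·22.8 = 129.96; PS = (88.6·22.8 − 43·22.8 − ½·1.5·22.8²) = 649.8; TS = 779.76.
DWL = 812.25 − 779.76 = 32.49.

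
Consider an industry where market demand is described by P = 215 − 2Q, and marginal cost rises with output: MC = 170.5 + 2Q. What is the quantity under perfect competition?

Q = 11.125

Competitive equilibrium sets price equal to marginal cost: 215 − 2Q = 170.5 + 2Q, so Q = 11.125 and P = 192.75.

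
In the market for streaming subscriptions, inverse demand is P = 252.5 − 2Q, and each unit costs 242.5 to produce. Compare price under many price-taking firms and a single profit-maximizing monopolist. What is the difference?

Perfect competition: P = MC = 242.5, so 252.5 − 2Q = 242.5 and Q = 5.
Monopoly sets MR = MC: 252.5 − 4Q = 242.5 ⇒ Q = 2.5, P = 252.5 − 2·2.5 = 247.5.
Change in price: 247.5 − 242.5 = 5.

P rises by 5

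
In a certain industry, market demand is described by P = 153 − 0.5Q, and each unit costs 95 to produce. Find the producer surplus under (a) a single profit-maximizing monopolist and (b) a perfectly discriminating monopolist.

Monopoly: PS = 1682; Perfect PD: PS = 3364

Monopoly sets MR = MC: 153 − Q = 95 ⇒ Q = 58, P = 153 − 0.5·58 = 124.
PS = (124 − 95)·58 = 1682.
With perfect price discrimination, output is the efficient level Q = 116 (where demand meets MC), but every buyer pays their willingness to pay: CS = 0 and PS = total surplus.
PS = ½·(153 − 95)·116 = 3364.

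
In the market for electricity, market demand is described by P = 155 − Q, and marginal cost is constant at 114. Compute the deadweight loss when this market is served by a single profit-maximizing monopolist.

DWL = 210.125

Competitive firms price at marginal cost: P = 114, giving Q = 41.
Monopoly sets MR = MC: 155 − 2Q = 114 ⇒ Q = 20.5, P = 155 − 20.5 = 134.5.
DWL is the triangle between Q = 20.5 and Q = 41: ½·(41 − 20.5)·(134.5 − 114) = 210.125.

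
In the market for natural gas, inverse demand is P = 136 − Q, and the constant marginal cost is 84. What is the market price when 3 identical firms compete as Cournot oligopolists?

P = 97

In a 3-firm Cournot equilibrium, symmetry and the first-order condition give q = (136 − 84)/(4) = 13. So Q = 39 and P = 97.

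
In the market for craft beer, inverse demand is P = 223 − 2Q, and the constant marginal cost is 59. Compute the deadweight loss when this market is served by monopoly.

DWL = 1681

Under competition P = MC = 59, so Q = (223 − 59)/2 = 82.
A monopolist chooses Q where MR = MC. MR = 223 − 4Q; setting this equal to 59 gives Q = 41 and P = 141.
DWL is the triangle between Q = 41 and Q = 82: ½·(82 − 41)·(141 − 59) = 1681.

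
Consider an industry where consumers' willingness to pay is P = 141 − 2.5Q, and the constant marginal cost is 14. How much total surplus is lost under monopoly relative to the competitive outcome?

DWL = 806.45

Perfect competition: P = MC = 14, so 141 − 2.5Q = 14 and Q = 50.8.
Monopoly sets MR = MC: 141 − 5Q = 14 ⇒ Q = 25.4, P = 141 − 2.5·25.4 = 77.5.
DWL is the triangle between Q = 25.4 and Q = 50.8: ½·(50.8 − 25.4)·(77.5 − 14) = 806.45.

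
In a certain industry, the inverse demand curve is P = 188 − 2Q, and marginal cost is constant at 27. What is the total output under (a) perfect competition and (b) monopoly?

Competition: Q = 80.5; Monopoly: Q = 40.25

Competitive firms price at marginal cost: P = 27, giving Q = 80.5.
The monopolist equates marginal revenue to marginal cost: 188 − 4Q = 27, so Q = 40.25. From demand, P = 107.5.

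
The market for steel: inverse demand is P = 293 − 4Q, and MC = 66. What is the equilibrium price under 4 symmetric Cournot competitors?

P = 111.4

With 4 symmetric Cournot firms, each firm's FOC gives 293 − 20q = 66, so q = 11.35, Q = 4·11.35 = 45.4, and P = 111.4.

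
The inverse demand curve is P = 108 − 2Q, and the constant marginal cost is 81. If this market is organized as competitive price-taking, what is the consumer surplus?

Under competition P = MC = 81, so Q = (108 − 81)/2 = 13.5.
CS = ½·(108 − 81)·13.5 = 182.25.

CS = 182.25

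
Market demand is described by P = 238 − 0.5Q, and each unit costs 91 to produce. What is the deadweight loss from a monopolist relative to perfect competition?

DWL = 5402.25

Under competition P = MC = 91, so Q = (238 − 91)/0.5 = 294.
Monopoly sets MR = MC: 238 − Q = 91 ⇒ Q = 147, P = 238 − 0.5·147 = 164.5.
DWL is the triangle between Q = 147 and Q = 294: ½·(294 − 147)·(164.5 − 91) = 5402.25.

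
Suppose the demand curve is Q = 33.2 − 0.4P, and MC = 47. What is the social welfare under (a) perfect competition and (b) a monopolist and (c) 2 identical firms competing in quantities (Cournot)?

Inverting demand: P = 83 − 2.5Q.
Perfect competition: P = MC = 47, so 83 − 2.5Q = 47 and Q = 14.4.
CS = ½·(83 − 47)·14.4 = 259.2; PS = (47 − 47)·14.4 = 0; TS = 259.2.
Monopoly sets MR = MC: 83 − 5Q = 47 ⇒ Q = 7.2, P = 83 − 2.5·7.2 = 65.
CS = ½·(83 − 65)·7.2 = 64.8; PS = (65 − 47)·7.2 = 129.6; TS = 194.4.
Cournot with 2 identical firms: the symmetric best-response condition is 83 − 7.5q = 47. Each firm produces q = 4.8, total output Q = 9.6, price P = 59.
CS = ½·(83 − 59)·9.6 = 115.2; PS = (59 − 47)·9.6 = 115.2; TS = 230.4.

Competition: TS = 259.2; Monopoly: TS = 194.4; Cournot: TS = 230.4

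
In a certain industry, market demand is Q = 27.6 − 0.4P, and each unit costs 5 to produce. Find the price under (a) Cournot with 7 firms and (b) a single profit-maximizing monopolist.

Cournot: P = 13; Monopoly: P = 37

Inverting demand: P = 69 − 2.5Q.
Cournot with 7 identical firms: the symmetric best-response condition is 69 − 20q = 5. Each firm produces q = 3.2, total output Q = 22.4, price P = 13.
Monopoly sets MR = MC: 69 − 5Q = 5 ⇒ Q = 12.8, P = 69 − 2.5·12.8 = 37.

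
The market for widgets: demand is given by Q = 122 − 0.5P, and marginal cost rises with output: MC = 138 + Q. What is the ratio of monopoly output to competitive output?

Inverting demand: P = 244 − 2Q.
A monopolist chooses Q where MR = MC. MR = 244 − 4Q; setting this equal to 138 + Q gives Q = 21.2 and P = 201.6.
Under competition P = MC: 244 − 2Q = 138 + Q ⇒ Q = 106/3, P = 520/3.
Ratio Q_m/Q_c = 21.2/(106/3) = 0.6.

Q_m/Q_c = 0.6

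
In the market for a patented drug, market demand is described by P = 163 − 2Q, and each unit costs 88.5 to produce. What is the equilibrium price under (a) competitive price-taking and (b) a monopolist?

Under competition P = MC = 88.5, so Q = (163 − 88.5)/2 = 37.25.
The monopolist equates marginal revenue to marginal cost: 163 − 4Q = 88.5, so Q = 18.625. From demand, P = 125.75.

Competition: P = 88.5; Monopoly: P = 125.75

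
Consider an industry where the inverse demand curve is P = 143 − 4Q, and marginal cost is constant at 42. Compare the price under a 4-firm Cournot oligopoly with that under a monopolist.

Cournot: P = 62.2; Monopoly: P = 92.5

With 4 symmetric Cournot firms, each firm's FOC gives 143 − 20q = 42, so q = 5.05, Q = 4·5.05 = 20.2, and P = 62.2.
Monopoly sets MR = MC: 143 − 8Q = 42 ⇒ Q = 12.625, P = 143 − 4·12.625 = 92.5.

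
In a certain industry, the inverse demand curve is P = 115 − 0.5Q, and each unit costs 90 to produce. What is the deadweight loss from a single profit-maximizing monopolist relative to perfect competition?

Competitive firms price at marginal cost: P = 90, giving Q = 50.
Monopoly sets MR = MC: 115 − Q = 90 ⇒ Q = 25, P = 115 − 0.5·25 = 102.5.
DWL is the triangle between Q = 25 and Q = 50: ½·(50 − 25)·(102.5 − 90) = 156.25.

DWL = 156.25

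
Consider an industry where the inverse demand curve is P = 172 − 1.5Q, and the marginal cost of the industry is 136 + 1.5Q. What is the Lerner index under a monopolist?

Monopoly sets MR = MC: 172 − 3Q = 136 + 1.5Q ⇒ Q = 8, P = 172 − 1.5·8 = 160.
Lerner index = (P − MC)/P = (160 − 148)/160 = 0.075.

Lerner index = 0.075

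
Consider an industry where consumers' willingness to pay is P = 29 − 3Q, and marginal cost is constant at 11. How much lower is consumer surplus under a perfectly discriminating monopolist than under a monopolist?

Monopoly sets MR = MC: 29 − 6Q = 11 ⇒ Q = 3, P = 29 − 3·3 = 20.
CS = ½·(29 − 20)·3 = 13.5.
With perfect price discrimination, output is the efficient level Q = 6 (where demand meets MC), but every buyer pays their willingness to pay: CS = 0 and PS = total surplus.
CS = 0.
Change in consumer surplus: 0 − 13.5 = −13.5.

CS falls by 13.5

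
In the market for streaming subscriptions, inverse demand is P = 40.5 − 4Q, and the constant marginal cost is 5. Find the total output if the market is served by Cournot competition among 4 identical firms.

Q = 7.1

Cournot with 4 identical firms: the symmetric best-response condition is 40.5 − 20q = 5. Each firm produces q = 1.775, total output Q = 7.1, price P = 12.1.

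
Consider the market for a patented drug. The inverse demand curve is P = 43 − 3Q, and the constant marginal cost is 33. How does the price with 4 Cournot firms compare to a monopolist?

With 4 symmetric Cournot firms, each firm's FOC gives 43 − 15q = 33, so q = 2/3, Q = 4·2/3 = 8/3, and P = 35.
Monopoly sets MR = MC: 43 − 6Q = 33 ⇒ Q = 5/3, P = 43 − 3·5/3 = 38.

Cournot: P = 35; Monopoly: P = 38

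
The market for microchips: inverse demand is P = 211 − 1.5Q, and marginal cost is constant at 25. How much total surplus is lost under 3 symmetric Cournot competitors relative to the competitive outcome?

DWL = 720.75

Competitive firms price at marginal cost: P = 25, giving Q = 124.
Cournot with 3 identical firms: the symmetric best-response condition is 211 − 6q = 25. Each firm produces q = 31, total output Q = 93, price P = 71.5.
DWL is the triangle between Q = 93 and Q = 124: ½·(124 − 93)·(71.5 − 25) = 720.75.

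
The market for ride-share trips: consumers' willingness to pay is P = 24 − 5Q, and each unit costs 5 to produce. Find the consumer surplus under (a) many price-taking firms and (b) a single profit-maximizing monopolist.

Competition: CS = 36.1; Monopoly: CS = 9.025

Competitive firms price at marginal cost: P = 5, giving Q = 3.8.
CS = ½·(24 − 5)·3.8 = 36.1.
The monopolist equates marginal revenue to marginal cost: 24 − 10Q = 5, so Q = 1.9. From demand, P = 14.5.
CS = ½·(24 − 14.5)·1.9 = 9.025.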